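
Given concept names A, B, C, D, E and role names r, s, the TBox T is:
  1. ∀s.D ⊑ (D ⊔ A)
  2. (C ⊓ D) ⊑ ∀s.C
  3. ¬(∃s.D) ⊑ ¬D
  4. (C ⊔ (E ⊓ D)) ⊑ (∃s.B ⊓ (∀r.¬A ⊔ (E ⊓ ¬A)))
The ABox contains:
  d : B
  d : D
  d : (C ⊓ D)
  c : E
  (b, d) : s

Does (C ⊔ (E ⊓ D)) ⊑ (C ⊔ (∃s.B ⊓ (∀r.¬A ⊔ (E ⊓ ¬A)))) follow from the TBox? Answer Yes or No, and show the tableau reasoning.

1. (C ⊔ (E ⊓ D)) ⊑ (C ⊔ (∃s.B ⊓ (∀r.¬A ⊔ (E ⊓ ¬A))))  ⇔  ((C ⊔ (E ⊓ D)) ⊓ (¬C ⊓ (∀s.¬B ⊔ (∃r.A ⊓ (¬E ⊔ A))))) unsat w.r.t. T
   all branches close; clash {D, ¬D} at x₀
2. Hence (C ⊔ (E ⊓ D)) ⊑ (C ⊔ (∃s.B ⊓ (∀r.¬A ⊔ (E ⊓ ¬A)))): entailed.

Yes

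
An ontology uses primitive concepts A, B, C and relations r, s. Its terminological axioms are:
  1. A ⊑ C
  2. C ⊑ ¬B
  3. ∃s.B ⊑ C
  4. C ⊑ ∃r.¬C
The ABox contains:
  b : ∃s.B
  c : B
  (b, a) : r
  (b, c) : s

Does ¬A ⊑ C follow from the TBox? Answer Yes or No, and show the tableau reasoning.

No

1. ¬A ⊑ C  ⇔  (¬A ⊓ ¬C) unsat w.r.t. T
   open: L(x₀) ⊇ {¬A, ¬C, ∀s.¬B}
2. Hence ¬A ⊑ C: not entailed.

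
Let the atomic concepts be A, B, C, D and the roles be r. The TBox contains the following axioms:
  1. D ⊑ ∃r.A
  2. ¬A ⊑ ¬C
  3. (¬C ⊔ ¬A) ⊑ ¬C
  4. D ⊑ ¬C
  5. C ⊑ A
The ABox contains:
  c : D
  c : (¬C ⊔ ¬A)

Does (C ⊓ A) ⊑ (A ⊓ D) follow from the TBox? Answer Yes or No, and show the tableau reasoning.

No

1. (C ⊓ A) ⊑ (A ⊓ D)  ⇔  ((C ⊓ A) ⊓ (¬A ⊔ ¬D)) unsat w.r.t. T
   open: L(x₀) ⊇ {A, C, ¬D}
2. Hence (C ⊓ A) ⊑ (A ⊓ D): not entailed.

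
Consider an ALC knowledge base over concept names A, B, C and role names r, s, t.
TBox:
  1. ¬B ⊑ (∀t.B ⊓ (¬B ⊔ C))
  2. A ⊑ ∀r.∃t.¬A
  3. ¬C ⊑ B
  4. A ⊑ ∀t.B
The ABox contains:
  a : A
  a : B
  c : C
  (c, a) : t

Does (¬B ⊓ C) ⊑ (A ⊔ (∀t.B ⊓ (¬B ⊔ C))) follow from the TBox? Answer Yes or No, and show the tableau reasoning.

Yes

1. (¬B ⊓ C) ⊑ (A ⊔ (∀t.B ⊓ (¬B ⊔ C)))  ⇔  ((¬B ⊓ C) ⊓ (¬A ⊓ (∃t.¬B ⊔ (B ⊓ ¬C)))) unsat w.r.t. T
   all branches close; clash {B, ¬B} at x₀
2. Hence (¬B ⊓ C) ⊑ (A ⊔ (∀t.B ⊓ (¬B ⊔ C))): entailed.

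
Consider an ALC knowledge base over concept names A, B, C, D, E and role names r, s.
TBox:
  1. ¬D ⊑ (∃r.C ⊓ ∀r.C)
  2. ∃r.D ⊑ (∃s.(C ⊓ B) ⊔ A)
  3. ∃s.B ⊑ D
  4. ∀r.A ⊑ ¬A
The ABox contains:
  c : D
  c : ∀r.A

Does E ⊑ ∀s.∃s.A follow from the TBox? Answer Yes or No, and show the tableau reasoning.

No

1. E ⊑ ∀s.∃s.A  ⇔  (E ⊓ ∃s.∀s.¬A) unsat w.r.t. T
   open: L(x₀) ⊇ {D, E, ∀r.¬D, ∃r.¬A, ∃s.∀s.¬A} (+ ∃-successors)
2. Hence E ⊑ ∀s.∃s.A: not entailed.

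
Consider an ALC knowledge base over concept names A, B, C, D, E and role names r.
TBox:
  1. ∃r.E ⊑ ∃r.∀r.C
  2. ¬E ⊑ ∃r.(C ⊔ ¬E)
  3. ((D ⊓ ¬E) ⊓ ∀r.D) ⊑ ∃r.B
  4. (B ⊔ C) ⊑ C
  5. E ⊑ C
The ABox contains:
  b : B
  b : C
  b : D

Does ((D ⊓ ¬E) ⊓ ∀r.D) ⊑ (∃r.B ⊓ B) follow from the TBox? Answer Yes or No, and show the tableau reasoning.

No

1. ((D ⊓ ¬E) ⊓ ∀r.D) ⊑ (∃r.B ⊓ B)  ⇔  (((D ⊓ ¬E) ⊓ ∀r.D) ⊓ (∀r.¬B ⊔ ¬B)) unsat w.r.t. T
   apply at x₀: ¬E⊑∃r.(C ⊔ ¬E); ((D ⊓ ¬E) ⊓ ∀r.D)⊑∃r.B
   open: L(x₀) ⊇ {D, ¬B, ¬C, ¬E, ∀r.D, …} (+ ∃-successors)
2. Hence ((D ⊓ ¬E) ⊓ ∀r.D) ⊑ (∃r.B ⊓ B): not entailed.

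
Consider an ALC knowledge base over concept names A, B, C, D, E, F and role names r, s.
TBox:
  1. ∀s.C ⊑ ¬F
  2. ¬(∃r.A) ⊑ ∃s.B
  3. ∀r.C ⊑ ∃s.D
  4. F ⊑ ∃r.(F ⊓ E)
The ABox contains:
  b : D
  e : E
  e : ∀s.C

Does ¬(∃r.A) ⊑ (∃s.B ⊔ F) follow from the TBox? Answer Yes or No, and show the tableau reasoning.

Yes

1. ¬(∃r.A) ⊑ (∃s.B ⊔ F)  ⇔  (∀r.¬A ⊓ (∀s.¬B ⊓ ¬F)) unsat w.r.t. T
   all branches close; clash {B, ¬B} at an ∃-successor
2. Hence ¬(∃r.A) ⊑ (∃s.B ⊔ F): entailed.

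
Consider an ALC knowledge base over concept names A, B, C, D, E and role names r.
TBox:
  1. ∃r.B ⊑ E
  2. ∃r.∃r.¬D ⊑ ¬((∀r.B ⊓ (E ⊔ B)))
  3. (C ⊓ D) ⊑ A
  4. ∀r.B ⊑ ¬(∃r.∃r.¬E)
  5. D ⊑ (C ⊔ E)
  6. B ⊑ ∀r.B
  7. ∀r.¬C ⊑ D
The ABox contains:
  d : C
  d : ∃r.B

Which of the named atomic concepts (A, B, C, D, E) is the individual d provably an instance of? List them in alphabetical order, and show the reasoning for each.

{C, E}

1. d : A?  L(d) = {C, ∃r.B} ∪ {¬A}
   apply at d: ∃r.B⊑E
   open: L(d) ⊇ {C, E, ¬A, ¬B, ¬D, …} (+ ∃-successors) — d ∉ A possible
2. d : B?  L(d) = {C, ∃r.B} ∪ {¬B}
   apply at d: ∃r.B⊑E
   open: L(d) ⊇ {C, E, ¬B, ¬D, ∀r.∀r.D, …} (+ ∃-successors) — d ∉ B possible
3. d : C?  L(d) = {C, ∃r.B} ∪ {¬C}
   clash {C, ¬C} at d — d ∈ C
4. d : D?  L(d) = {C, ∃r.B} ∪ {¬D}
   apply at d: ∃r.B⊑E
   open: L(d) ⊇ {C, E, ¬B, ¬D, ∀r.∀r.D, …} (+ ∃-successors) — d ∉ D possible
5. d : E?  L(d) = {C, ∃r.B} ∪ {¬E}
   clash {E, ¬E} at d — d ∈ E
6. Entailed for d: {C, E}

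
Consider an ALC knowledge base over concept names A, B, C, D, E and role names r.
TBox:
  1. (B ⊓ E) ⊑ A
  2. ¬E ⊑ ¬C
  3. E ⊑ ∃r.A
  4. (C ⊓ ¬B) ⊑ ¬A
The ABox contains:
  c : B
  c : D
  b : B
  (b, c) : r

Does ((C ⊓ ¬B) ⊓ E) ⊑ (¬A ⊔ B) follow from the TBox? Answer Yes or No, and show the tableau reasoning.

1. ((C ⊓ ¬B) ⊓ E) ⊑ (¬A ⊔ B)  ⇔  (((C ⊓ ¬B) ⊓ E) ⊓ (A ⊓ ¬B)) unsat w.r.t. T
   all branches close; clash {A, ¬A} at x₀
2. Hence ((C ⊓ ¬B) ⊓ E) ⊑ (¬A ⊔ B): entailed.

Yes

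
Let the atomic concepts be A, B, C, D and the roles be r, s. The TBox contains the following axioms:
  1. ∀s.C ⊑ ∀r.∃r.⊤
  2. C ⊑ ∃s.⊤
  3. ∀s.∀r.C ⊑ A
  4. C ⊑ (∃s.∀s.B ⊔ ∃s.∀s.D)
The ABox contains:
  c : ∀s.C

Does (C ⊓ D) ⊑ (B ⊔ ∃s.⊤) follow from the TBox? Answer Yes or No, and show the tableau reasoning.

1. (C ⊓ D) ⊑ (B ⊔ ∃s.⊤)  ⇔  ((C ⊓ D) ⊓ (¬B ⊓ ∀s.⊥)) unsat w.r.t. T
   all branches close; clash ⊥ at an ∃-successor
2. Hence (C ⊓ D) ⊑ (B ⊔ ∃s.⊤): entailed.

Yes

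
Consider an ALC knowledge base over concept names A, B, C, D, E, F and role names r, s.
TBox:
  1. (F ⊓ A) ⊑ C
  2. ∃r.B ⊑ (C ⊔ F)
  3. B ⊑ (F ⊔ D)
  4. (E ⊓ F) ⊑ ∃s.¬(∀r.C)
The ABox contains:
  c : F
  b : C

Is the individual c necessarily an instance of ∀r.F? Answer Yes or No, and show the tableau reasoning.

No

1. c : ∀r.F?  L(c) = {F} ∪ {∃r.¬F}
   open: L(c) ⊇ {F, ¬A, ¬B, ¬E, ∀r.¬B, …} (+ ∃-successors) — c ∉ ∀r.F possible
2. Hence c : ∀r.F: not entailed.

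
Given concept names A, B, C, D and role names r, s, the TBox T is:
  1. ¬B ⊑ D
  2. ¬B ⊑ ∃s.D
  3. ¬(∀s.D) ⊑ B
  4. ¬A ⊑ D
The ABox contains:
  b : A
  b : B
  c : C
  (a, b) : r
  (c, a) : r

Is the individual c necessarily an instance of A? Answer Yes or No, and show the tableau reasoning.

1. c : A?  L(c) = {C} ∪ {¬A}
   apply at c: ¬A⊑D
   open: L(c) ⊇ {B, C, D, ¬A} — c ∉ A possible
2. Hence c : A: not entailed.

No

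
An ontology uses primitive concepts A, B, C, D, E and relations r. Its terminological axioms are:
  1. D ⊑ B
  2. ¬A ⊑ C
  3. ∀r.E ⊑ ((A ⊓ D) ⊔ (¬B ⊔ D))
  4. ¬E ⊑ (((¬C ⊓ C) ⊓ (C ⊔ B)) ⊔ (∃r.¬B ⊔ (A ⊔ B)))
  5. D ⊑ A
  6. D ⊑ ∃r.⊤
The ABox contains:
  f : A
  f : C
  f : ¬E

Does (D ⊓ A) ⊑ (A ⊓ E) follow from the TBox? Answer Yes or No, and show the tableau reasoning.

No

1. (D ⊓ A) ⊑ (A ⊓ E)  ⇔  ((D ⊓ A) ⊓ (¬A ⊔ ¬E)) unsat w.r.t. T
   apply at x₀: D⊑B; D⊑∃r.⊤
   open: L(x₀) ⊇ {A, B, D, ¬E, ∃r.¬B, …} (+ ∃-successors)
2. Hence (D ⊓ A) ⊑ (A ⊓ E): not entailed.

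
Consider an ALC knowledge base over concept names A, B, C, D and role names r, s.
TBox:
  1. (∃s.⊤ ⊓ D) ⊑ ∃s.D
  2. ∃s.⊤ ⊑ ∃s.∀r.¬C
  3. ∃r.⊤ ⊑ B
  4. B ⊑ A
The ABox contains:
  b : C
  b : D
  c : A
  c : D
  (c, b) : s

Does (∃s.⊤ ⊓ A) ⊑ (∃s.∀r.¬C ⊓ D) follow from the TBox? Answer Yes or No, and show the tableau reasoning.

No

1. (∃s.⊤ ⊓ A) ⊑ (∃s.∀r.¬C ⊓ D)  ⇔  ((∃s.⊤ ⊓ A) ⊓ (∀s.∃r.C ⊔ ¬D)) unsat w.r.t. T
   apply at x₀: ∃s.⊤⊑∃s.∀r.¬C
   open: L(x₀) ⊇ {A, ¬D, ∀r.⊥, ∃s.∀r.¬C, ∃s.⊤} (+ ∃-successors)
2. Hence (∃s.⊤ ⊓ A) ⊑ (∃s.∀r.¬C ⊓ D): not entailed.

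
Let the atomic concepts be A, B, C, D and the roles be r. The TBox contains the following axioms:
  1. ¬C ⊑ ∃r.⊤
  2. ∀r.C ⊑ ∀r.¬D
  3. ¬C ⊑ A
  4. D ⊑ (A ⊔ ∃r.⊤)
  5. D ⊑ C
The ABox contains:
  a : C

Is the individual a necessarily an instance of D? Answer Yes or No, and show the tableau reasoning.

1. a : D?  L(a) = {C} ∪ {¬D}
   open: L(a) ⊇ {C, ¬D, ∃r.¬C} (+ ∃-successors) — a ∉ D possible
2. Hence a : D: not entailed.

No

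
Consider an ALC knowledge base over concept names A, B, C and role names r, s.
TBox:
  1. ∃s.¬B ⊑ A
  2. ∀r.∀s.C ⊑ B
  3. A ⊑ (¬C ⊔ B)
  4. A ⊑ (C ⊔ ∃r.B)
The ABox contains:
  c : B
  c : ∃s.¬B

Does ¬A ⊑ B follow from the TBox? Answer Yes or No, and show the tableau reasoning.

No

1. ¬A ⊑ B  ⇔  (¬A ⊓ ¬B) unsat w.r.t. T
   open: L(x₀) ⊇ {¬A, ¬B, ∀s.B, ∃r.∃s.¬C} (+ ∃-successors)
2. Hence ¬A ⊑ B: not entailed.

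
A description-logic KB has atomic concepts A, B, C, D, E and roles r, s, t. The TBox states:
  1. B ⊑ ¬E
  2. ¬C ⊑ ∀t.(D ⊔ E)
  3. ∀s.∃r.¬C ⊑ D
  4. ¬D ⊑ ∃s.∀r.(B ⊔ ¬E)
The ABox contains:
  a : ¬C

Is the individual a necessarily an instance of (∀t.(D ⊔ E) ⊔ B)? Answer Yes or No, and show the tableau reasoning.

1. a : (∀t.(D ⊔ E) ⊔ B)?  L(a) = {¬C} ∪ {(∃t.(¬D ⊓ ¬E) ⊓ ¬B)}
   clash {E, ¬E} at an ∃-successor — a ∈ (∀t.(D ⊔ E) ⊔ B)
2. Hence a : (∀t.(D ⊔ E) ⊔ B): entailed.

Yes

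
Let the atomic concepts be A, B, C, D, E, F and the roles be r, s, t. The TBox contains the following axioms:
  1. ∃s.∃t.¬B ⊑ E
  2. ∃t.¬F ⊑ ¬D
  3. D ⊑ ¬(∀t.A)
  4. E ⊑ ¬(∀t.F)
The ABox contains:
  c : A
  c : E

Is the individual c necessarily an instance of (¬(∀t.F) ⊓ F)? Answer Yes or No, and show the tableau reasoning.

1. c : (¬(∀t.F) ⊓ F)?  L(c) = {A, E} ∪ {(∀t.F ⊔ ¬F)}
   apply at c: E⊑¬(∀t.F)
   open: L(c) ⊇ {A, E, ¬D, ¬F, ∃t.¬F} (+ ∃-successors) — c ∉ (¬(∀t.F) ⊓ F) possible
2. Hence c : (¬(∀t.F) ⊓ F): not entailed.

No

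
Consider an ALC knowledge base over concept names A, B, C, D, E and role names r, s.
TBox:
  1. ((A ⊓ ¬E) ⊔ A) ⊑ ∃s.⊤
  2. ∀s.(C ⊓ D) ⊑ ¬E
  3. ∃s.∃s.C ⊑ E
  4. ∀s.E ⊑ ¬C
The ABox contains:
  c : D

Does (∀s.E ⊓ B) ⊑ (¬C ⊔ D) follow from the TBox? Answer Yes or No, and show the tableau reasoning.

Yes

1. (∀s.E ⊓ B) ⊑ (¬C ⊔ D)  ⇔  ((∀s.E ⊓ B) ⊓ (C ⊓ ¬D)) unsat w.r.t. T
   all branches close; clash {C, ¬C} at x₀
2. Hence (∀s.E ⊓ B) ⊑ (¬C ⊔ D): entailed.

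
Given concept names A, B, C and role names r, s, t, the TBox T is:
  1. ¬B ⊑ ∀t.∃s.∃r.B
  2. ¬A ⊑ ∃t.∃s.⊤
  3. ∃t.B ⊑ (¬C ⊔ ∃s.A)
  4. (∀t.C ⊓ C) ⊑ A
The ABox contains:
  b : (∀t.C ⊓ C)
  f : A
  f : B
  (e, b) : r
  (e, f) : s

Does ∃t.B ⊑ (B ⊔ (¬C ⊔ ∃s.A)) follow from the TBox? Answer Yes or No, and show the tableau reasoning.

Yes

1. ∃t.B ⊑ (B ⊔ (¬C ⊔ ∃s.A))  ⇔  (∃t.B ⊓ (¬B ⊓ (C ⊓ ∀s.¬A))) unsat w.r.t. T
   all branches close; clash {A, ¬A} at an ∃-successor
2. Hence ∃t.B ⊑ (B ⊔ (¬C ⊔ ∃s.A)): entailed.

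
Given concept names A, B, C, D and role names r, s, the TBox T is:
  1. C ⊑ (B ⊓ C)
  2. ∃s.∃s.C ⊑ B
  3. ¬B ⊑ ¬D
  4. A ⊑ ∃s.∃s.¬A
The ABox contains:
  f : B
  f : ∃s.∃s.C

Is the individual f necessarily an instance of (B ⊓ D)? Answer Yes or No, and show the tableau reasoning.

1. f : (B ⊓ D)?  L(f) = {B, ∃s.∃s.C} ∪ {(¬B ⊔ ¬D)}
   open: L(f) ⊇ {B, ¬A, ¬C, ¬D, ∃s.∃s.C} (+ ∃-successors) — f ∉ (B ⊓ D) possible
2. Hence f : (B ⊓ D): not entailed.

No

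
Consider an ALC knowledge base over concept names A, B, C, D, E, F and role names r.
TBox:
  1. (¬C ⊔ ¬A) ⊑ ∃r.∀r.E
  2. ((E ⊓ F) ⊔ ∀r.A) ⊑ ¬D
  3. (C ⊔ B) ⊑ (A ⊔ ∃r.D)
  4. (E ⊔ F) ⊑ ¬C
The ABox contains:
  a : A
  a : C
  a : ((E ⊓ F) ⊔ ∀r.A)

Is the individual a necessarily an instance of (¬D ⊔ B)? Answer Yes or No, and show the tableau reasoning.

Yes

1. a : (¬D ⊔ B)?  L(a) = {A, C, ((E ⊓ F) ⊔ ∀r.A)} ∪ {(D ⊓ ¬B)}
   clash {C, ¬C} at a — a ∈ (¬D ⊔ B)
2. Hence a : (¬D ⊔ B): entailed.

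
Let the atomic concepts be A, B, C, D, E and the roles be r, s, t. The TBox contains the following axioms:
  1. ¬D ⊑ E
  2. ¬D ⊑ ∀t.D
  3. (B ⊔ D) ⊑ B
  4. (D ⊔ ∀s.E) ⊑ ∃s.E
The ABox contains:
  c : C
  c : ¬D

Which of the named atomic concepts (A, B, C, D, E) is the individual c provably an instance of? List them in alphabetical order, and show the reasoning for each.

1. c : A?  L(c) = {C, ¬D} ∪ {¬A}
   apply at c: ¬D⊑E; ¬D⊑∀t.D
   open: L(c) ⊇ {C, E, ¬A, ¬B, ¬D, …} (+ ∃-successors) — c ∉ A possible
2. c : B?  L(c) = {C, ¬D} ∪ {¬B}
   apply at c: ¬D⊑E; ¬D⊑∀t.D
   open: L(c) ⊇ {C, E, ¬B, ¬D, ∀t.D, …} (+ ∃-successors) — c ∉ B possible
3. c : C?  L(c) = {C, ¬D} ∪ {¬C}
   clash {C, ¬C} at c — c ∈ C
4. c : D?  L(c) = {C, ¬D} ∪ {¬D}
   apply at c: ¬D⊑E; ¬D⊑∀t.D
   open: L(c) ⊇ {C, E, ¬B, ¬D, ∀t.D, …} (+ ∃-successors) — c ∉ D possible
5. c : E?  L(c) = {C, ¬D} ∪ {¬E}
   clash {E, ¬E} at c — c ∈ E
6. Entailed for c: {C, E}

{C, E}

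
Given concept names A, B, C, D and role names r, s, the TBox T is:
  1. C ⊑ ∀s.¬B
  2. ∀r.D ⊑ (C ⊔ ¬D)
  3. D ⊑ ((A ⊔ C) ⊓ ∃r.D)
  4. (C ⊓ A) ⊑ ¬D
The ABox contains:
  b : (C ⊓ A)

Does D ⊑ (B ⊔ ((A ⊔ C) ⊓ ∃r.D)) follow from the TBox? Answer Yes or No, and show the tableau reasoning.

1. D ⊑ (B ⊔ ((A ⊔ C) ⊓ ∃r.D))  ⇔  (D ⊓ (¬B ⊓ ((¬A ⊓ ¬C) ⊔ ∀r.¬D))) unsat w.r.t. T
   all branches close; clash {D, ¬D} at x₀
2. Hence D ⊑ (B ⊔ ((A ⊔ C) ⊓ ∃r.D)): entailed.

Yes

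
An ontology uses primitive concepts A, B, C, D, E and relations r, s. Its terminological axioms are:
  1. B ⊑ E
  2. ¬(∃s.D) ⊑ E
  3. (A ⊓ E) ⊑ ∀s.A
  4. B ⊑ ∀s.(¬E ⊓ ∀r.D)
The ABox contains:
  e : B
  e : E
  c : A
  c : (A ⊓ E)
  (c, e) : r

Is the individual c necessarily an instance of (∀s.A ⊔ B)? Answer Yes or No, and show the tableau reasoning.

1. c : (∀s.A ⊔ B)?  L(c) = {A, (A ⊓ E)} ∪ {(∃s.¬A ⊓ ¬B)}
   clash {A, ¬A} at an ∃-successor — c ∈ (∀s.A ⊔ B)
2. Hence c : (∀s.A ⊔ B): entailed.

Yes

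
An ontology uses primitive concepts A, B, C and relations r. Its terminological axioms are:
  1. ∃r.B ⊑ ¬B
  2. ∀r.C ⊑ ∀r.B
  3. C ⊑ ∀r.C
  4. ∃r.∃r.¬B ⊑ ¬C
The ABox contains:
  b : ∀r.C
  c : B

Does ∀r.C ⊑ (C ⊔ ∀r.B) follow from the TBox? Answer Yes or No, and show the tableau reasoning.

Yes

1. ∀r.C ⊑ (C ⊔ ∀r.B)  ⇔  (∀r.C ⊓ (¬C ⊓ ∃r.¬B)) unsat w.r.t. T
   all branches close; clash {B, ¬B} at an ∃-successor
2. Hence ∀r.C ⊑ (C ⊔ ∀r.B): entailed.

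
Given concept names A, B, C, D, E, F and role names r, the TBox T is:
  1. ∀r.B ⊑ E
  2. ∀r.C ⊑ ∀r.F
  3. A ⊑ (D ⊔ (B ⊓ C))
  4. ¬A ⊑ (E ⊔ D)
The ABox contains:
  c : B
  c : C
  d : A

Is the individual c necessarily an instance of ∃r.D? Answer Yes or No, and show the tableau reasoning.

1. c : ∃r.D?  L(c) = {B, C} ∪ {∀r.¬D}
   open: L(c) ⊇ {A, B, C, D, ∀r.¬D, …} (+ ∃-successors) — c ∉ ∃r.D possible
2. Hence c : ∃r.D: not entailed.

No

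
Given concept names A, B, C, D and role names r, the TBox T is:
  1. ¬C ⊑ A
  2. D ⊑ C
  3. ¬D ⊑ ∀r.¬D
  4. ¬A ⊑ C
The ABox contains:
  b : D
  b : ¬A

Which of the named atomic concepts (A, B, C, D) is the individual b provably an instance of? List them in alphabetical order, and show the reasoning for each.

1. b : A?  L(b) = {D, ¬A} ∪ {¬A}
   apply at b: D⊑C; ¬A⊑C
   open: L(b) ⊇ {C, D, ¬A} — b ∉ A possible
2. b : B?  L(b) = {D, ¬A} ∪ {¬B}
   apply at b: D⊑C; ¬A⊑C
   open: L(b) ⊇ {C, D, ¬A, ¬B} — b ∉ B possible
3. b : C?  L(b) = {D, ¬A} ∪ {¬C}
   clash {C, ¬C} at b — b ∈ C
4. b : D?  L(b) = {D, ¬A} ∪ {¬D}
   clash {D, ¬D} at b — b ∈ D
5. Entailed for b: {C, D}

{C, D}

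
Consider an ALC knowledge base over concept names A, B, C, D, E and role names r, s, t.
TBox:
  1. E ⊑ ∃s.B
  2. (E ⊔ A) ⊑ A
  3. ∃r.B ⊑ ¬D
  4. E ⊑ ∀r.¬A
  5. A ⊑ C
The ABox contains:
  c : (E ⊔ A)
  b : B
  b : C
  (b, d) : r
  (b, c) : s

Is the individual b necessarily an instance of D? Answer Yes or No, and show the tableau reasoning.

No

1. b : D?  L(b) = {B, C} ∪ {¬D}
   open: L(b) ⊇ {B, C, ¬A, ¬D, ¬E} — b ∉ D possible
2. Hence b : D: not entailed.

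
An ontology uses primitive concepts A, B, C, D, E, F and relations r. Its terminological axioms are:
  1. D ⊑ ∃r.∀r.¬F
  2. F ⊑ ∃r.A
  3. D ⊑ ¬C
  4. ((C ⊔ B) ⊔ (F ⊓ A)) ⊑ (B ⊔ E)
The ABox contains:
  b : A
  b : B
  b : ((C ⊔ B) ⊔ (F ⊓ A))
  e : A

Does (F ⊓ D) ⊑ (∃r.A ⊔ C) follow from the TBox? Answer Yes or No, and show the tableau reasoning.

1. (F ⊓ D) ⊑ (∃r.A ⊔ C)  ⇔  ((F ⊓ D) ⊓ (∀r.¬A ⊓ ¬C)) unsat w.r.t. T
   all branches close; clash {A, ¬A} at an ∃-successor
2. Hence (F ⊓ D) ⊑ (∃r.A ⊔ C): entailed.

Yes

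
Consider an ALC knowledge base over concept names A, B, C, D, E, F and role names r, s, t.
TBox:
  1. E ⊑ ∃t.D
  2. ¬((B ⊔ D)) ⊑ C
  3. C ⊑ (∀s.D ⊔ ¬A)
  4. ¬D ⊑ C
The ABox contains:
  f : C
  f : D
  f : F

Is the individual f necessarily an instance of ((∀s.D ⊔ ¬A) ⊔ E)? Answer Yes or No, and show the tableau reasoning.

1. f : ((∀s.D ⊔ ¬A) ⊔ E)?  L(f) = {C, D, F} ∪ {((∃s.¬D ⊓ A) ⊓ ¬E)}
   clash {A, ¬A} at f — f ∈ ((∀s.D ⊔ ¬A) ⊔ E)
2. Hence f : ((∀s.D ⊔ ¬A) ⊔ E): entailed.

Yes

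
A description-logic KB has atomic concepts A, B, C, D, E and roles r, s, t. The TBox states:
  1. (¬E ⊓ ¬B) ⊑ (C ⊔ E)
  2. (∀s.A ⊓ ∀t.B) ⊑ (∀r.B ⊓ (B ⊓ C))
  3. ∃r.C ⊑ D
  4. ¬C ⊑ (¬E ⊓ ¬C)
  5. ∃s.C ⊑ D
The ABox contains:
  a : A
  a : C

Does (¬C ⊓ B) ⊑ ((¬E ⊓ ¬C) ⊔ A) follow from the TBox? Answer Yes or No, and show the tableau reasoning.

1. (¬C ⊓ B) ⊑ ((¬E ⊓ ¬C) ⊔ A)  ⇔  ((¬C ⊓ B) ⊓ ((E ⊔ C) ⊓ ¬A)) unsat w.r.t. T
   all branches close; clash {C, ¬C} at x₀
2. Hence (¬C ⊓ B) ⊑ ((¬E ⊓ ¬C) ⊔ A): entailed.

Yes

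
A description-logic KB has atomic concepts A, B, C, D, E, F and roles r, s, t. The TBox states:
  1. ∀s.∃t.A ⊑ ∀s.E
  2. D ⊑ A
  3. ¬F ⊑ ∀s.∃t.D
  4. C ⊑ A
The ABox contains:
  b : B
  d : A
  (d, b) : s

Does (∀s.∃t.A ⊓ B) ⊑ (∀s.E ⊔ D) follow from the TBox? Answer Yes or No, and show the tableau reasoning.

Yes

1. (∀s.∃t.A ⊓ B) ⊑ (∀s.E ⊔ D)  ⇔  ((∀s.∃t.A ⊓ B) ⊓ (∃s.¬E ⊓ ¬D)) unsat w.r.t. T
   all branches close; clash {E, ¬E} at an ∃-successor
2. Hence (∀s.∃t.A ⊓ B) ⊑ (∀s.E ⊔ D): entailed.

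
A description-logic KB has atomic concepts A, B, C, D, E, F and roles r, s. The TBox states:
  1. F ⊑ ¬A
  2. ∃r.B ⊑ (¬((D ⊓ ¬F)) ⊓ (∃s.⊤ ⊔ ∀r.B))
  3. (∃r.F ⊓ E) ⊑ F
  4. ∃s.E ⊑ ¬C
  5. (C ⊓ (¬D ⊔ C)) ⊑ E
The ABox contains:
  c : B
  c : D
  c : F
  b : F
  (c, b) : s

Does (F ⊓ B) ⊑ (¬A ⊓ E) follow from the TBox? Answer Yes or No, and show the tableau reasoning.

No

1. (F ⊓ B) ⊑ (¬A ⊓ E)  ⇔  ((F ⊓ B) ⊓ (A ⊔ ¬E)) unsat w.r.t. T
   apply at x₀: F⊑¬A
   open: L(x₀) ⊇ {B, F, ¬A, ¬C, ¬E, …}
2. Hence (F ⊓ B) ⊑ (¬A ⊓ E): not entailed.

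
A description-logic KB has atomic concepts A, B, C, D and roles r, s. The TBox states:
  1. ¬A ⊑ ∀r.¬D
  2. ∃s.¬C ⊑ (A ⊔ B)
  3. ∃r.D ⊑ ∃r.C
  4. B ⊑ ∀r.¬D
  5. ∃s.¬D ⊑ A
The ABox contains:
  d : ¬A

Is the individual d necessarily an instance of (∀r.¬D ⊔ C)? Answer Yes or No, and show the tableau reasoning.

Yes

1. d : (∀r.¬D ⊔ C)?  L(d) = {¬A} ∪ {(∃r.D ⊓ ¬C)}
   clash {A, ¬A} at d — d ∈ (∀r.¬D ⊔ C)
2. Hence d : (∀r.¬D ⊔ C): entailed.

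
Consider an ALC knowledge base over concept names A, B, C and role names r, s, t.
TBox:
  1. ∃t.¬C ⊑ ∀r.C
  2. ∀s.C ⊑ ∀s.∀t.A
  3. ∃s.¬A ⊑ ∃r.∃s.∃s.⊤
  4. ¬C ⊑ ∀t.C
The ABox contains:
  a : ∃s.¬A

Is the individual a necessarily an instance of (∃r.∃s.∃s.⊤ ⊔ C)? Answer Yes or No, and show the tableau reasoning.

Yes

1. a : (∃r.∃s.∃s.⊤ ⊔ C)?  L(a) = {∃s.¬A} ∪ {(∀r.∀s.∀s.⊥ ⊓ ¬C)}
   clash ⊥ at an ∃-successor — a ∈ (∃r.∃s.∃s.⊤ ⊔ C)
2. Hence a : (∃r.∃s.∃s.⊤ ⊔ C): entailed.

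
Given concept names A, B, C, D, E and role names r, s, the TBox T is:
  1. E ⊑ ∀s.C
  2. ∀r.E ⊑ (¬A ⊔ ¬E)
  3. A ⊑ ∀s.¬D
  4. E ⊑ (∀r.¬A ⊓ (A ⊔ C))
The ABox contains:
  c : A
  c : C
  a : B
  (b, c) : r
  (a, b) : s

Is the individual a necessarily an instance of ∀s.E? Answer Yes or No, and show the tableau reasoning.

1. a : ∀s.E?  L(a) = {B} ∪ {∃s.¬E}
   open: L(a) ⊇ {B, ¬A, ¬E, ∃r.¬E, ∃s.¬E} (+ ∃-successors) — a ∉ ∀s.E possible
2. Hence a : ∀s.E: not entailed.

No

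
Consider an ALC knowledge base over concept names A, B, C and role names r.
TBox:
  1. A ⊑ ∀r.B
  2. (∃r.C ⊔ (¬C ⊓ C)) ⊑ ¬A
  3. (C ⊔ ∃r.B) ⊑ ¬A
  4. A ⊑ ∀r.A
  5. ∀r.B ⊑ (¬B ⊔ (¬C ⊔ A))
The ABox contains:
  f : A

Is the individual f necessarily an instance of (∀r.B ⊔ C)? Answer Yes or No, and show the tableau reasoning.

Yes

1. f : (∀r.B ⊔ C)?  L(f) = {A} ∪ {(∃r.¬B ⊓ ¬C)}
   clash {A, ¬A} at f — f ∈ (∀r.B ⊔ C)
2. Hence f : (∀r.B ⊔ C): entailed.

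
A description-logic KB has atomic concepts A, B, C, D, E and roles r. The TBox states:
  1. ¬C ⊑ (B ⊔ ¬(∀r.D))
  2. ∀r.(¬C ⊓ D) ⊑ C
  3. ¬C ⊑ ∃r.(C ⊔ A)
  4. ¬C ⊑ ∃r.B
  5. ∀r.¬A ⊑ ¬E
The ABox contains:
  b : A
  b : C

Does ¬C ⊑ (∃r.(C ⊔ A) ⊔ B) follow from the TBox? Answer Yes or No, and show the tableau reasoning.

Yes

1. ¬C ⊑ (∃r.(C ⊔ A) ⊔ B)  ⇔  (¬C ⊓ (∀r.(¬C ⊓ ¬A) ⊓ ¬B)) unsat w.r.t. T
   all branches close; clash {C, ¬C} at x₀
2. Hence ¬C ⊑ (∃r.(C ⊔ A) ⊔ B): entailed.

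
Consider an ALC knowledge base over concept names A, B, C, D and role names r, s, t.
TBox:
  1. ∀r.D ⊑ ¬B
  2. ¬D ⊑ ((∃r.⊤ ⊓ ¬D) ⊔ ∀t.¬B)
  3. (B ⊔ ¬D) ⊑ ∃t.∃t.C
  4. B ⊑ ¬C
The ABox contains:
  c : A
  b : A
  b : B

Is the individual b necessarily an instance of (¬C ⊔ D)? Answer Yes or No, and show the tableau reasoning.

1. b : (¬C ⊔ D)?  L(b) = {A, B} ∪ {(C ⊓ ¬D)}
   clash {C, ¬C} at b — b ∈ (¬C ⊔ D)
2. Hence b : (¬C ⊔ D): entailed.

Yes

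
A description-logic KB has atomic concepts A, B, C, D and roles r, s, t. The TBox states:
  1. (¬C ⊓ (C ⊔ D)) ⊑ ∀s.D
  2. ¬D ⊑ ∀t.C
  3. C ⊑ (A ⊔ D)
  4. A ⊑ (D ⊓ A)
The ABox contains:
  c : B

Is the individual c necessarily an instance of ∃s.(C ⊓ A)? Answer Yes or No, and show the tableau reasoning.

1. c : ∃s.(C ⊓ A)?  L(c) = {B} ∪ {∀s.(¬C ⊔ ¬A)}
   open: L(c) ⊇ {B, D, ¬A, ¬C, ∀s.(¬C ⊔ ¬A), …} — c ∉ ∃s.(C ⊓ A) possible
2. Hence c : ∃s.(C ⊓ A): not entailed.

No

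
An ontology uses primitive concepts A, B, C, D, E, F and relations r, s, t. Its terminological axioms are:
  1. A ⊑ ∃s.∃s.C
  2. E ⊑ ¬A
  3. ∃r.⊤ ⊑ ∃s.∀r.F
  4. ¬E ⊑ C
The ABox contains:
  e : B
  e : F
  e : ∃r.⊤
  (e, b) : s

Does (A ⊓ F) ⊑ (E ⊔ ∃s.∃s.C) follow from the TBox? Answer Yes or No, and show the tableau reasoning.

Yes

1. (A ⊓ F) ⊑ (E ⊔ ∃s.∃s.C)  ⇔  ((A ⊓ F) ⊓ (¬E ⊓ ∀s.∀s.¬C)) unsat w.r.t. T
   all branches close; clash {C, ¬C} at an ∃-successor
2. Hence (A ⊓ F) ⊑ (E ⊔ ∃s.∃s.C): entailed.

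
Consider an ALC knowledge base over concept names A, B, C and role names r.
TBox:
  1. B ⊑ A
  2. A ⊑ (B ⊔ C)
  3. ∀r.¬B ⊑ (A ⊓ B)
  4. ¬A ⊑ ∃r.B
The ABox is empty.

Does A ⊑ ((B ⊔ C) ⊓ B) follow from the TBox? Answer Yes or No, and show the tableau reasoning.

No

1. A ⊑ ((B ⊔ C) ⊓ B)  ⇔  (A ⊓ ((¬B ⊓ ¬C) ⊔ ¬B)) unsat w.r.t. T
   apply at x₀: A⊑(B ⊔ C)
   open: L(x₀) ⊇ {A, C, ¬B, ∃r.B} (+ ∃-successors)
2. Hence A ⊑ ((B ⊔ C) ⊓ B): not entailed.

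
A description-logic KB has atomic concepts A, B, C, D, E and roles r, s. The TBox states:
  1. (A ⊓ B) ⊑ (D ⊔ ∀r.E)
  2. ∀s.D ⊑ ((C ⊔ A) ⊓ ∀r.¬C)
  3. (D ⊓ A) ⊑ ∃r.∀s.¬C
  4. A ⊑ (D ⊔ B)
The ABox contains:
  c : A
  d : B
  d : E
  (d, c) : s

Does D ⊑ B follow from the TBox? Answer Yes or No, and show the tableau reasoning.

1. D ⊑ B  ⇔  (D ⊓ ¬B) unsat w.r.t. T
   open: L(x₀) ⊇ {D, ¬A, ¬B, ∃s.¬D} (+ ∃-successors)
2. Hence D ⊑ B: not entailed.

No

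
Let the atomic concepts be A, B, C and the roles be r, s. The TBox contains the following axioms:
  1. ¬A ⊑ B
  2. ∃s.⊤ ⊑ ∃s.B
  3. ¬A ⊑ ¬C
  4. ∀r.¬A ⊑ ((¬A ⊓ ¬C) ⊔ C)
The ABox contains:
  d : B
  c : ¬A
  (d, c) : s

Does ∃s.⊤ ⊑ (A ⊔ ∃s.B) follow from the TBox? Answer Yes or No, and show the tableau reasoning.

1. ∃s.⊤ ⊑ (A ⊔ ∃s.B)  ⇔  (∃s.⊤ ⊓ (¬A ⊓ ∀s.¬B)) unsat w.r.t. T
   all branches close; clash {C, ¬C} at x₀
2. Hence ∃s.⊤ ⊑ (A ⊔ ∃s.B): entailed.

Yes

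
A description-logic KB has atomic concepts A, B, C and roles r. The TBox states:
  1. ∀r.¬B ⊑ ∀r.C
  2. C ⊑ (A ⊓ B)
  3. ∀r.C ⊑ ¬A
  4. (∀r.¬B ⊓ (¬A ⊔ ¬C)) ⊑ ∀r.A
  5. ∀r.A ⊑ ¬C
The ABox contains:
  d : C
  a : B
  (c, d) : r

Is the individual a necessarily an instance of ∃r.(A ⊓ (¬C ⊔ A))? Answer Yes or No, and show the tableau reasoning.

1. a : ∃r.(A ⊓ (¬C ⊔ A))?  L(a) = {B} ∪ {∀r.(¬A ⊔ (C ⊓ ¬A))}
   open: L(a) ⊇ {B, ¬C, ∀r.(¬A ⊔ (C ⊓ ¬A)), ∃r.B, ∃r.¬C} (+ ∃-successors) — a ∉ ∃r.(A ⊓ (¬C ⊔ A)) possible
2. Hence a : ∃r.(A ⊓ (¬C ⊔ A)): not entailed.

No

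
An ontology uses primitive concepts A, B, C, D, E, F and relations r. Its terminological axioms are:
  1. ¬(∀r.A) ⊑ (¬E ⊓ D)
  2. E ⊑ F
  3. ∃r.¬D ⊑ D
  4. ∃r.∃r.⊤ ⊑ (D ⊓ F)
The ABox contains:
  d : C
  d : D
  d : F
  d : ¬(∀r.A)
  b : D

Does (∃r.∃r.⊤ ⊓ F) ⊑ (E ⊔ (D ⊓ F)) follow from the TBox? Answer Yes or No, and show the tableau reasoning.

Yes

1. (∃r.∃r.⊤ ⊓ F) ⊑ (E ⊔ (D ⊓ F))  ⇔  ((∃r.∃r.⊤ ⊓ F) ⊓ (¬E ⊓ (¬D ⊔ ¬F))) unsat w.r.t. T
   all branches close; clash {F, ¬F} at x₀
2. Hence (∃r.∃r.⊤ ⊓ F) ⊑ (E ⊔ (D ⊓ F)): entailed.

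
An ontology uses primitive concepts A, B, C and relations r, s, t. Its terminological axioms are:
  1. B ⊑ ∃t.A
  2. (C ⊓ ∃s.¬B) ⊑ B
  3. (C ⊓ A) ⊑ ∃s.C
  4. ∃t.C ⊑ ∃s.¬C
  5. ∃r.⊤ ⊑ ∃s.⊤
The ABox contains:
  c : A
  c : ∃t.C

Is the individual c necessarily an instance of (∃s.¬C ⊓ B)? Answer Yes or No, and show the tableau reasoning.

No

1. c : (∃s.¬C ⊓ B)?  L(c) = {A, ∃t.C} ∪ {(∀s.C ⊔ ¬B)}
   apply at c: ∃t.C⊑∃s.¬C
   open: L(c) ⊇ {A, ¬B, ¬C, ∀r.⊥, ∃s.¬C, …} (+ ∃-successors) — c ∉ (∃s.¬C ⊓ B) possible
2. Hence c : (∃s.¬C ⊓ B): not entailed.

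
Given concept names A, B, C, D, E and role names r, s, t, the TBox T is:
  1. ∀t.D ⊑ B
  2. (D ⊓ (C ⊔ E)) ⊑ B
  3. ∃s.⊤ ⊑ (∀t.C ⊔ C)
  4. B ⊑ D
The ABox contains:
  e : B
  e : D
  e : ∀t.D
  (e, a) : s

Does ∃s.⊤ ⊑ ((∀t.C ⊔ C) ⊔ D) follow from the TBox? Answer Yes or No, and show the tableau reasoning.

1. ∃s.⊤ ⊑ ((∀t.C ⊔ C) ⊔ D)  ⇔  (∃s.⊤ ⊓ ((∃t.¬C ⊓ ¬C) ⊓ ¬D)) unsat w.r.t. T
   all branches close; clash {D, ¬D} at x₀
2. Hence ∃s.⊤ ⊑ ((∀t.C ⊔ C) ⊔ D): entailed.

Yes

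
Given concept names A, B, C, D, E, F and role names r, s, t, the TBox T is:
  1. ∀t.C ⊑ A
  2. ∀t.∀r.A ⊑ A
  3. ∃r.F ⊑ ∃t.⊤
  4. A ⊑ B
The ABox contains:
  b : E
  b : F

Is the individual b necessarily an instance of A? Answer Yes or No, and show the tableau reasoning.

No

1. b : A?  L(b) = {E, F} ∪ {¬A}
   open: L(b) ⊇ {E, F, ¬A, ∀r.¬F, ∃t.¬C, …} (+ ∃-successors) — b ∉ A possible
2. Hence b : A: not entailed.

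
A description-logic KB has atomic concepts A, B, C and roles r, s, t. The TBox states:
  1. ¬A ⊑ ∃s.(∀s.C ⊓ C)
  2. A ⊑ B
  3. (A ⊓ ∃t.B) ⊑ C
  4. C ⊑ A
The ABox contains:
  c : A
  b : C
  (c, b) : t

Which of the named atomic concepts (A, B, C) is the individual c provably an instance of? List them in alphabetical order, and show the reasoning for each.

1. c : A?  L(c) = {A} ∪ {¬A}
   clash {A, ¬A} at c — c ∈ A
2. c : B?  L(c) = {A} ∪ {¬B}
   clash {B, ¬B} at c — c ∈ B
3. c : C?  L(c) = {A} ∪ {¬C}
   clash {C, ¬C} at c — c ∈ C
4. Entailed for c: {A, B, C}

{A, B, C}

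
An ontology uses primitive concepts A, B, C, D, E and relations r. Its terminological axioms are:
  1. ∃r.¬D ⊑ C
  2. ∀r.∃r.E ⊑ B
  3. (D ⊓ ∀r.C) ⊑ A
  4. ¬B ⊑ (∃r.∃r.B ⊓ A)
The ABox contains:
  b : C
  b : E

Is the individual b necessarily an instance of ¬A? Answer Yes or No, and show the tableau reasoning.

No

1. b : ¬A?  L(b) = {C, E} ∪ {A}
   open: L(b) ⊇ {A, B, C, E} — b ∉ ¬A possible
2. Hence b : ¬A: not entailed.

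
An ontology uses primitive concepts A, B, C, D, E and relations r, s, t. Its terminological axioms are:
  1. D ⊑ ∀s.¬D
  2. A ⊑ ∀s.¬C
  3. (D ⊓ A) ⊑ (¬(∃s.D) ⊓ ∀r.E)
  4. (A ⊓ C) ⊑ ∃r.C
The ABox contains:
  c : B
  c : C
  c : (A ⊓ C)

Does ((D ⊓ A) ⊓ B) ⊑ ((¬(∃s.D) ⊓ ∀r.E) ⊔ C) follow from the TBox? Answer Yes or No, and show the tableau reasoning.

1. ((D ⊓ A) ⊓ B) ⊑ ((¬(∃s.D) ⊓ ∀r.E) ⊔ C)  ⇔  (((D ⊓ A) ⊓ B) ⊓ ((∃s.D ⊔ ∃r.¬E) ⊓ ¬C)) unsat w.r.t. T
   all branches close; clash {E, ¬E} at an ∃-successor
2. Hence ((D ⊓ A) ⊓ B) ⊑ ((¬(∃s.D) ⊓ ∀r.E) ⊔ C): entailed.

Yes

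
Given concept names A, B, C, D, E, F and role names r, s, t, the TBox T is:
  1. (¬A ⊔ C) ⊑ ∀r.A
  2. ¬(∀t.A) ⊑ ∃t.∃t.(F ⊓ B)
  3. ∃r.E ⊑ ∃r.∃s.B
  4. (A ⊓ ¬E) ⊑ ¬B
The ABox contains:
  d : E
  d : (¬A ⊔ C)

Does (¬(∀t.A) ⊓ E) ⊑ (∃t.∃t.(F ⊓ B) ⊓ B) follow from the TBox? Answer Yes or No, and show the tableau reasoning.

1. (¬(∀t.A) ⊓ E) ⊑ (∃t.∃t.(F ⊓ B) ⊓ B)  ⇔  ((∃t.¬A ⊓ E) ⊓ (∀t.∀t.(¬F ⊔ ¬B) ⊔ ¬B)) unsat w.r.t. T
   apply at x₀: ¬(∀t.A)⊑∃t.∃t.(F ⊓ B)
   open: L(x₀) ⊇ {A, E, ¬B, ¬C, ∀r.¬E, …} (+ ∃-successors)
2. Hence (¬(∀t.A) ⊓ E) ⊑ (∃t.∃t.(F ⊓ B) ⊓ B): not entailed.

No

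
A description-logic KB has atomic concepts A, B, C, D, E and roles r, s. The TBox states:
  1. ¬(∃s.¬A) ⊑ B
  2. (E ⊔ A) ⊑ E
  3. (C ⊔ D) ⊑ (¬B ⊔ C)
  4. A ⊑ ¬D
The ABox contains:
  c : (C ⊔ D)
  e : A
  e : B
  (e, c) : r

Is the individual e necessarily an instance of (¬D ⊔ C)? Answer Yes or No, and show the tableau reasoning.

Yes

1. e : (¬D ⊔ C)?  L(e) = {A, B} ∪ {(D ⊓ ¬C)}
   clash {D, ¬D} at e — e ∈ (¬D ⊔ C)
2. Hence e : (¬D ⊔ C): entailed.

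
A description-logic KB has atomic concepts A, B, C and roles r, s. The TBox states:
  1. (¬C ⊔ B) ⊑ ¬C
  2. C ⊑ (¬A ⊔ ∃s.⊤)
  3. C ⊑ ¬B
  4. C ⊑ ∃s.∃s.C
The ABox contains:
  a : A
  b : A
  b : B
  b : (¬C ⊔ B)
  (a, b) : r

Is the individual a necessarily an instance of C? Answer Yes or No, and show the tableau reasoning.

No

1. a : C?  L(a) = {A} ∪ {¬C}
   open: L(a) ⊇ {A, ¬C} — a ∉ C possible
2. Hence a : C: not entailed.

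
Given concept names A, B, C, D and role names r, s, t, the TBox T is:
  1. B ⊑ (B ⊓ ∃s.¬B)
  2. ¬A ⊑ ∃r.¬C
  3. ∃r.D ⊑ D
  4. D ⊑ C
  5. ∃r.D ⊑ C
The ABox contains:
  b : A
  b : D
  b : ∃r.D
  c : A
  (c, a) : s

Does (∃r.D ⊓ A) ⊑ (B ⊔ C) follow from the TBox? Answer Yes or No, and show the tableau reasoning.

1. (∃r.D ⊓ A) ⊑ (B ⊔ C)  ⇔  ((∃r.D ⊓ A) ⊓ (¬B ⊓ ¬C)) unsat w.r.t. T
   all branches close; clash {C, ¬C} at x₀
2. Hence (∃r.D ⊓ A) ⊑ (B ⊔ C): entailed.

Yes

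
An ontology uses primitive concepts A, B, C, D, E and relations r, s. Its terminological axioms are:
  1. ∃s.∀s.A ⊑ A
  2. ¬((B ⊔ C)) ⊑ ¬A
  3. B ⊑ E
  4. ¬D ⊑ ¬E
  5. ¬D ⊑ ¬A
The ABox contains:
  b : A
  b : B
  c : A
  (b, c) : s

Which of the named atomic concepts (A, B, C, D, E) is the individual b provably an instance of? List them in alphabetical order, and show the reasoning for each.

1. b : A?  L(b) = {A, B} ∪ {¬A}
   clash {A, ¬A} at b — b ∈ A
2. b : B?  L(b) = {A, B} ∪ {¬B}
   clash {B, ¬B} at b — b ∈ B
3. b : C?  L(b) = {A, B} ∪ {¬C}
   apply at b: B⊑E
   open: L(b) ⊇ {A, B, D, E, ¬C} — b ∉ C possible
4. b : D?  L(b) = {A, B} ∪ {¬D}
   clash {A, ¬A} at b — b ∈ D
5. b : E?  L(b) = {A, B} ∪ {¬E}
   clash {A, ¬A} at b — b ∈ E
6. Entailed for b: {A, B, D, E}

{A, B, D, E}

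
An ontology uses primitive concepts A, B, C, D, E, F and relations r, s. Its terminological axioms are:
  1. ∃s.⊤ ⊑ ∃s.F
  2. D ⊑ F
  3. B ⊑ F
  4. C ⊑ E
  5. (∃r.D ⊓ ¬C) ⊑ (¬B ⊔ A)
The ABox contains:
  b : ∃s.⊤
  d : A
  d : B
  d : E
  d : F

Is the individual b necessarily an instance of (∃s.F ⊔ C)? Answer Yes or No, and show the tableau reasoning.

1. b : (∃s.F ⊔ C)?  L(b) = {∃s.⊤} ∪ {(∀s.¬F ⊓ ¬C)}
   clash {F, ¬F} at an ∃-successor — b ∈ (∃s.F ⊔ C)
2. Hence b : (∃s.F ⊔ C): entailed.

Yes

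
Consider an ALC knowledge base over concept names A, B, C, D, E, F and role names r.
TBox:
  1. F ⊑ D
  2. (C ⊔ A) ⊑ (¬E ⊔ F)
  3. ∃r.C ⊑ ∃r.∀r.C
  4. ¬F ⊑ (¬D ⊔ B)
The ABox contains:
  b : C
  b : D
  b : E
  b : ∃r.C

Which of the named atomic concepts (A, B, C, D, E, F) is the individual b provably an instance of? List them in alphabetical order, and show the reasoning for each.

{C, D, E, F}

1. b : A?  L(b) = {C, D, E, ∃r.C} ∪ {¬A}
   apply at b: ∃r.C⊑∃r.∀r.C
   open: L(b) ⊇ {C, D, E, F, ¬A, …} (+ ∃-successors) — b ∉ A possible
2. b : B?  L(b) = {C, D, E, ∃r.C} ∪ {¬B}
   apply at b: ∃r.C⊑∃r.∀r.C
   open: L(b) ⊇ {C, D, E, F, ¬B, …} (+ ∃-successors) — b ∉ B possible
3. b : C?  L(b) = {C, D, E, ∃r.C} ∪ {¬C}
   clash {C, ¬C} at b — b ∈ C
4. b : D?  L(b) = {C, D, E, ∃r.C} ∪ {¬D}
   clash {D, ¬D} at b — b ∈ D
5. b : E?  L(b) = {C, D, E, ∃r.C} ∪ {¬E}
   clash {E, ¬E} at b — b ∈ E
6. b : F?  L(b) = {C, D, E, ∃r.C} ∪ {¬F}
   clash {F, ¬F} at b — b ∈ F
7. Entailed for b: {C, D, E, F}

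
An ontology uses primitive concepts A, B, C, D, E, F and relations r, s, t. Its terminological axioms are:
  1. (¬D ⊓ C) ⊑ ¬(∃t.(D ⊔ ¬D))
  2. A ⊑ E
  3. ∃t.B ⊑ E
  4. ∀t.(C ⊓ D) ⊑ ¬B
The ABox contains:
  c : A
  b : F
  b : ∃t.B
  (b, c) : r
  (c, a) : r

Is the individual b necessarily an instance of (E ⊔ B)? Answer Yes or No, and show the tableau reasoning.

Yes

1. b : (E ⊔ B)?  L(b) = {F, ∃t.B} ∪ {(¬E ⊓ ¬B)}
   clash {E, ¬E} at b — b ∈ (E ⊔ B)
2. Hence b : (E ⊔ B): entailed.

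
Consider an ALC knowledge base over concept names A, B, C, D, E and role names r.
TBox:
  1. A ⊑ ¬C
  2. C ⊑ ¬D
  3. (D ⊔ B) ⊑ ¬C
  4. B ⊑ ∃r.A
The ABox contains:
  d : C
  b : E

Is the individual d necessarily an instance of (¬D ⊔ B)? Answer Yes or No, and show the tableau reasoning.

Yes

1. d : (¬D ⊔ B)?  L(d) = {C} ∪ {(D ⊓ ¬B)}
   clash {C, ¬C} at d — d ∈ (¬D ⊔ B)
2. Hence d : (¬D ⊔ B): entailed.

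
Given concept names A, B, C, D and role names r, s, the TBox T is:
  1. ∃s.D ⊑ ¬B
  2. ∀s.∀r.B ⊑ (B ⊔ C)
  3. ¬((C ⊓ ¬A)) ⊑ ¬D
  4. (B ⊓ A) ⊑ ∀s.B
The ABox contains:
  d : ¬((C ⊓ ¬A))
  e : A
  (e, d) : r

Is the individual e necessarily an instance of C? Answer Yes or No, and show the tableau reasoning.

1. e : C?  L(e) = {A} ∪ {¬C}
   open: L(e) ⊇ {A, ¬B, ¬C, ¬D, ∃s.∃r.¬B} (+ ∃-successors) — e ∉ C possible
2. Hence e : C: not entailed.

No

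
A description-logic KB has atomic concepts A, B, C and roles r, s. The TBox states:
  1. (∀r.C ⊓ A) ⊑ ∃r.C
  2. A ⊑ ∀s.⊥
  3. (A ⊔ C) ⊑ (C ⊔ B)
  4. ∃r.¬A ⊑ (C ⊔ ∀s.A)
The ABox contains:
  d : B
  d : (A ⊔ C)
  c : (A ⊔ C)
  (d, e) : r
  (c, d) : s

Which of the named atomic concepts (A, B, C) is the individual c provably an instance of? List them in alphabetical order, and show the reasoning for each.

{C}

1. c : A?  L(c) = {(A ⊔ C)} ∪ {¬A}
   apply at c: (A ⊔ C)⊑(C ⊔ B)
   open: L(c) ⊇ {C, ¬A, ∀r.A} — c ∉ A possible
2. c : B?  L(c) = {(A ⊔ C)} ∪ {¬B}
   apply at c: (A ⊔ C)⊑(C ⊔ B)
   open: L(c) ⊇ {C, ¬A, ¬B, ∀r.A} — c ∉ B possible
3. c : C?  L(c) = {(A ⊔ C)} ∪ {¬C}
   clash {C, ¬C} at c — c ∈ C
4. Entailed for c: {C}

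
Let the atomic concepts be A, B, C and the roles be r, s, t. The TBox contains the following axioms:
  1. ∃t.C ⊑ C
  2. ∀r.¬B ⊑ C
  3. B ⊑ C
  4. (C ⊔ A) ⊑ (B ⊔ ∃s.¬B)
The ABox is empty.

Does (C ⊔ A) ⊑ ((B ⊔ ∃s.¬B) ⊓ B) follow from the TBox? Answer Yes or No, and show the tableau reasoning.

No

1. (C ⊔ A) ⊑ ((B ⊔ ∃s.¬B) ⊓ B)  ⇔  ((C ⊔ A) ⊓ ((¬B ⊓ ∀s.B) ⊔ ¬B)) unsat w.r.t. T
   apply at x₀: (C ⊔ A)⊑(B ⊔ ∃s.¬B)
   open: L(x₀) ⊇ {C, ¬B, ∃s.¬B} (+ ∃-successors)
2. Hence (C ⊔ A) ⊑ ((B ⊔ ∃s.¬B) ⊓ B): not entailed.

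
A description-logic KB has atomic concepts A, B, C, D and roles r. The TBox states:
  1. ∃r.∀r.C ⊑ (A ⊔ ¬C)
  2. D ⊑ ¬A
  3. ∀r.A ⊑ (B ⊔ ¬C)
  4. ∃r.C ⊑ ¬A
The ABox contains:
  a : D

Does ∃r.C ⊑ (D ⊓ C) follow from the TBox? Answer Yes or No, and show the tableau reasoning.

No

1. ∃r.C ⊑ (D ⊓ C)  ⇔  (∃r.C ⊓ (¬D ⊔ ¬C)) unsat w.r.t. T
   apply at x₀: ∃r.C⊑¬A
   open: L(x₀) ⊇ {¬A, ¬D, ∀r.∃r.¬C, ∃r.C, ∃r.¬A} (+ ∃-successors)
2. Hence ∃r.C ⊑ (D ⊓ C): not entailed.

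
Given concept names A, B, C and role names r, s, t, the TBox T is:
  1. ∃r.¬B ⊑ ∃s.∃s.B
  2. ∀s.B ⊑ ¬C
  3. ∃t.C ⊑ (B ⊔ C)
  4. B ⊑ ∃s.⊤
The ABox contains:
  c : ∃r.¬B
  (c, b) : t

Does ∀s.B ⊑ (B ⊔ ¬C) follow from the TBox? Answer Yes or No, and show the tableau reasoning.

1. ∀s.B ⊑ (B ⊔ ¬C)  ⇔  (∀s.B ⊓ (¬B ⊓ C)) unsat w.r.t. T
   all branches close; clash {C, ¬C} at x₀
2. Hence ∀s.B ⊑ (B ⊔ ¬C): entailed.

Yes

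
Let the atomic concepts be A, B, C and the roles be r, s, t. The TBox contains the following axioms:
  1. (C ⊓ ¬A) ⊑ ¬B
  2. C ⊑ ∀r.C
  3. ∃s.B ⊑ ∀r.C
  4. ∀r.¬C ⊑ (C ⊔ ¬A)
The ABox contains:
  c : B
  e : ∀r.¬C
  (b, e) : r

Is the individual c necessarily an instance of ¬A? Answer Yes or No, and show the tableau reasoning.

1. c : ¬A?  L(c) = {B} ∪ {A}
   open: L(c) ⊇ {A, B, ¬C, ∀s.¬B, ∃r.C} (+ ∃-successors) — c ∉ ¬A possible
2. Hence c : ¬A: not entailed.

No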